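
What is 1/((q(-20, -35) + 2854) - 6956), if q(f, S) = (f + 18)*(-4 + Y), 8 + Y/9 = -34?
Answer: -1/3338 ≈ -0.00029958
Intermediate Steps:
Y = -378 (Y = -72 + 9*(-34) = -72 - 306 = -378)
q(f, S) = -6876 - 382*f (q(f, S) = (f + 18)*(-4 - 378) = (18 + f)*(-382) = -6876 - 382*f)
1/((q(-20, -35) + 2854) - 6956) = 1/(((-6876 - 382*(-20)) + 2854) - 6956) = 1/(((-6876 + 7640) + 2854) - 6956) = 1/((764 + 2854) - 6956) = 1/(3618 - 6956) = 1/(-3338) = -1/3338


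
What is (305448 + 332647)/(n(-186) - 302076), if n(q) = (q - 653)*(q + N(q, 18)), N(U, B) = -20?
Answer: -638095/129242 ≈ -4.9372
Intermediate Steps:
n(q) = (-653 + q)*(-20 + q) (n(q) = (q - 653)*(q - 20) = (-653 + q)*(-20 + q))
(305448 + 332647)/(n(-186) - 302076) = (305448 + 332647)/((13060 + (-186)² - 673*(-186)) - 302076) = 638095/((13060 + 34596 + 125178) - 302076) = 638095/(172834 - 302076) = 638095/(-129242) = 638095*(-1/129242) = -638095/129242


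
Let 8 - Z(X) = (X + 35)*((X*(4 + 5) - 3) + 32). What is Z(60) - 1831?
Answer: -55878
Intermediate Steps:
Z(X) = 8 - (29 + 9*X)*(35 + X) (Z(X) = 8 - (X + 35)*((X*(4 + 5) - 3) + 32) = 8 - (35 + X)*((X*9 - 3) + 32) = 8 - (35 + X)*((9*X - 3) + 32) = 8 - (35 + X)*((-3 + 9*X) + 32) = 8 - (35 + X)*(29 + 9*X) = 8 - (29 + 9*X)*(35 + X))
Z(60) - 1831 = (-1007 - 344*60 - 9*60²) - 1831 = (-1007 - 20640 - 9*3600) - 1831 = (-1007 - 20640 - 32400) - 1831 = -54047 - 1831 = -55878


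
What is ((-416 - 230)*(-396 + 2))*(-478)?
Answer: -121662472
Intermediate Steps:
((-416 - 230)*(-396 + 2))*(-478) = -646*(-394)*(-478) = 254524*(-478) = -121662472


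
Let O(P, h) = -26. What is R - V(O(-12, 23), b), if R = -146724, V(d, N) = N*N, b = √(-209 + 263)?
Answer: -146778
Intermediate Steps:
b = 3*√6 (b = √54 = 3*√6 ≈ 7.3485)
V(d, N) = N²
R - V(O(-12, 23), b) = -146724 - (3*√6)² = -146724 - 1*54 = -146724 - 54 = -146778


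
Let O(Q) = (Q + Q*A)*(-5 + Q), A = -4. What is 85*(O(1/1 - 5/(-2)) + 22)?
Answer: 12835/4 ≈ 3208.8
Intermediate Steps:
O(Q) = -3*Q*(-5 + Q) (O(Q) = (Q + Q*(-4))*(-5 + Q) = (Q - 4*Q)*(-5 + Q) = (-3*Q)*(-5 + Q) = -3*Q*(-5 + Q))
85*(O(1/1 - 5/(-2)) + 22) = 85*(3*(1/1 - 5/(-2))*(5 - (1/1 - 5/(-2))) + 22) = 85*(3*(1*1 - 5*(-½))*(5 - (1*1 - 5*(-½))) + 22) = 85*(3*(1 + 5/2)*(5 - (1 + 5/2)) + 22) = 85*(3*(7/2)*(5 - 1*7/2) + 22) = 85*(3*(7/2)*(5 - 7/2) + 22) = 85*(3*(7/2)*(3/2) + 22) = 85*(63/4 + 22) = 85*(151/4) = 12835/4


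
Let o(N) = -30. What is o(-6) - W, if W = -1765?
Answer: 1735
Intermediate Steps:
o(-6) - W = -30 - 1*(-1765) = -30 + 1765 = 1735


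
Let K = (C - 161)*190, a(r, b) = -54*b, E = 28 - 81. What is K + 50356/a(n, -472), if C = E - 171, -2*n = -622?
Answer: -466099211/6372 ≈ -73148.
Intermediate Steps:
E = -53
n = 311 (n = -½*(-622) = 311)
C = -224 (C = -53 - 171 = -224)
K = -73150 (K = (-224 - 161)*190 = -385*190 = -73150)
K + 50356/a(n, -472) = -73150 + 50356/((-54*(-472))) = -73150 + 50356/25488 = -73150 + 50356*(1/25488) = -73150 + 12589/6372 = -466099211/6372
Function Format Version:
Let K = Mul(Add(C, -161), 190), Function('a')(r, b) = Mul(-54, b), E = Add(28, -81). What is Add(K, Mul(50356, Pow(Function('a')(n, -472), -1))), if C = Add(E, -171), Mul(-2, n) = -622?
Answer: Rational(-466099211, 6372) ≈ -73148.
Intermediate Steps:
E = -53
n = 311 (n = Mul(Rational(-1, 2), -622) = 311)
C = -224 (C = Add(-53, -171) = -224)
K = -73150 (K = Mul(Add(-224, -161), 190) = Mul(-385, 190) = -73150)
Add(K, Mul(50356, Pow(Function('a')(n, -472), -1))) = Add(-73150, Mul(50356, Pow(Mul(-54, -472), -1))) = Add(-73150, Mul(50356, Pow(25488, -1))) = Add(-73150, Mul(50356, Rational(1, 25488))) = Add(-73150, Rational(12589, 6372)) = Rational(-466099211, 6372)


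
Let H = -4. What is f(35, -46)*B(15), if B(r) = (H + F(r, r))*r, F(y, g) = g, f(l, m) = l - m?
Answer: 13365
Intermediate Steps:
B(r) = r*(-4 + r) (B(r) = (-4 + r)*r = r*(-4 + r))
f(35, -46)*B(15) = (35 - 1*(-46))*(15*(-4 + 15)) = (35 + 46)*(15*11) = 81*165 = 13365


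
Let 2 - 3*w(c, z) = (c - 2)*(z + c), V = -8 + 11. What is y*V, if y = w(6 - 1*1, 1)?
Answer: -16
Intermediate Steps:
V = 3
w(c, z) = ⅔ - (-2 + c)*(c + z)/3 (w(c, z) = ⅔ - (c - 2)*(z + c)/3 = ⅔ - (-2 + c)*(c + z)/3)
y = -16/3 (y = ⅔ - (6 - 1*1)²/3 + 2*(6 - 1*1)/3 + (⅔)*1 - ⅓*(6 - 1*1)*1 = ⅔ - (6 - 1)²/3 + 2*(6 - 1)/3 + ⅔ - ⅓*(6 - 1)*1 = ⅔ - ⅓*5² + (⅔)*5 + ⅔ - ⅓*5*1 = ⅔ - ⅓*25 + 10/3 + ⅔ - 5/3 = ⅔ - 25/3 + 10/3 + ⅔ - 5/3 = -16/3 ≈ -5.3333)
y*V = -16/3*3 = -16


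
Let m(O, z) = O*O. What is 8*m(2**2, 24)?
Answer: 128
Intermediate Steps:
m(O, z) = O**2
8*m(2**2, 24) = 8*(2**2)**2 = 8*4**2 = 8*16 = 128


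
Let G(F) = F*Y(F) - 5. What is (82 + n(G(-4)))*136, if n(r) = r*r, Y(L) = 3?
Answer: 50456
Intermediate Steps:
G(F) = -5 + 3*F (G(F) = F*3 - 5 = 3*F - 5 = -5 + 3*F)
n(r) = r²
(82 + n(G(-4)))*136 = (82 + (-5 + 3*(-4))²)*136 = (82 + (-5 - 12)²)*136 = (82 + (-17)²)*136 = (82 + 289)*136 = 371*136 = 50456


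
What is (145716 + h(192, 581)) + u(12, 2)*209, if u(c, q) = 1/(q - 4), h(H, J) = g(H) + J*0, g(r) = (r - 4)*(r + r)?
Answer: 435607/2 ≈ 2.1780e+5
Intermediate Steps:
g(r) = 2*r*(-4 + r) (g(r) = (-4 + r)*(2*r) = 2*r*(-4 + r))
h(H, J) = 2*H*(-4 + H) (h(H, J) = 2*H*(-4 + H) + J*0 = 2*H*(-4 + H) + 0 = 2*H*(-4 + H))
u(c, q) = 1/(-4 + q)
(145716 + h(192, 581)) + u(12, 2)*209 = (145716 + 2*192*(-4 + 192)) + 209/(-4 + 2) = (145716 + 2*192*188) + 209/(-2) = (145716 + 72192) - 1/2*209 = 217908 - 209/2 = 435607/2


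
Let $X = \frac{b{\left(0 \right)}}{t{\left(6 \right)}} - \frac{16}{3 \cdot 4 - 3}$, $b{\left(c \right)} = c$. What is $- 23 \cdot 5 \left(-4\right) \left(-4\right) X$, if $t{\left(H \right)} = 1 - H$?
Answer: $\frac{29440}{9} \approx 3271.1$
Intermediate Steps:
$X = - \frac{16}{9}$ ($X = \frac{0}{1 - 6} - \frac{16}{3 \cdot 4 - 3} = \frac{0}{1 - 6} - \frac{16}{12 - 3} = \frac{0}{-5} - \frac{16}{9} = 0 \left(- \frac{1}{5}\right) - \frac{16}{9} = 0 - \frac{16}{9} = - \frac{16}{9} \approx -1.7778$)
$- 23 \cdot 5 \left(-4\right) \left(-4\right) X = - 23 \cdot 5 \left(-4\right) \left(-4\right) \left(- \frac{16}{9}\right) = - 23 \left(\left(-20\right) \left(-4\right)\right) \left(- \frac{16}{9}\right) = \left(-23\right) 80 \left(- \frac{16}{9}\right) = \left(-1840\right) \left(- \frac{16}{9}\right) = \frac{29440}{9}$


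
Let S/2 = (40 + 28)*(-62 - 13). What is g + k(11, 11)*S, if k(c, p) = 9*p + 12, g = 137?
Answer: -1132063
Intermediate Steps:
S = -10200 (S = 2*((40 + 28)*(-62 - 13)) = 2*(68*(-75)) = 2*(-5100) = -10200)
k(c, p) = 12 + 9*p
g + k(11, 11)*S = 137 + (12 + 9*11)*(-10200) = 137 + (12 + 99)*(-10200) = 137 + 111*(-10200) = 137 - 1132200 = -1132063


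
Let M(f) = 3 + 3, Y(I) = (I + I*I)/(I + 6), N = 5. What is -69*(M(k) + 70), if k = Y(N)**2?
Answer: -5244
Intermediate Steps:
Y(I) = (I + I**2)/(6 + I)
k = 900/121 (k = (5*(1 + 5)/(6 + 5))**2 = (5*6/11)**2 = (5*(1/11)*6)**2 = (30/11)**2 = 900/121 ≈ 7.4380)
M(f) = 6
-69*(M(k) + 70) = -69*(6 + 70) = -69*76 = -5244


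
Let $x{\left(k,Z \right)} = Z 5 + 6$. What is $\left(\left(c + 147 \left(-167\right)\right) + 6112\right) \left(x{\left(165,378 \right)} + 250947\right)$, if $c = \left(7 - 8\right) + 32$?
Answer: $-4653828258$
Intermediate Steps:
$x{\left(k,Z \right)} = 6 + 5 Z$ ($x{\left(k,Z \right)} = 5 Z + 6 = 6 + 5 Z$)
$c = 31$ ($c = -1 + 32 = 31$)
$\left(\left(c + 147 \left(-167\right)\right) + 6112\right) \left(x{\left(165,378 \right)} + 250947\right) = \left(\left(31 + 147 \left(-167\right)\right) + 6112\right) \left(\left(6 + 5 \cdot 378\right) + 250947\right) = \left(\left(31 - 24549\right) + 6112\right) \left(\left(6 + 1890\right) + 250947\right) = \left(-24518 + 6112\right) \left(1896 + 250947\right) = \left(-18406\right) 252843 = -4653828258$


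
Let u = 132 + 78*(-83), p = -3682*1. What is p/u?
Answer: 263/453 ≈ 0.58057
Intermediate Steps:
p = -3682
u = -6342 (u = 132 - 6474 = -6342)
p/u = -3682/(-6342) = -3682*(-1/6342) = 263/453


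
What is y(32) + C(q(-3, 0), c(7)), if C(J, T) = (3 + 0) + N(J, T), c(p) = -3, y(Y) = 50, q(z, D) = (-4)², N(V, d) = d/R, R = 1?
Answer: 50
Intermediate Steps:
N(V, d) = d (N(V, d) = d/1 = d*1 = d)
q(z, D) = 16
C(J, T) = 3 + T (C(J, T) = (3 + 0) + T = 3 + T)
y(32) + C(q(-3, 0), c(7)) = 50 + (3 - 3) = 50 + 0 = 50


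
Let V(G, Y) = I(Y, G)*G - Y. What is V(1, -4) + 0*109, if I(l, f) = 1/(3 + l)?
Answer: 3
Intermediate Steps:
V(G, Y) = -Y + G/(3 + Y) (V(G, Y) = G/(3 + Y) - Y = -Y + G/(3 + Y))
V(1, -4) + 0*109 = (1 - 1*(-4)*(3 - 4))/(3 - 4) + 0*109 = (1 - 1*(-4)*(-1))/(-1) + 0 = -(1 - 4) + 0 = -1*(-3) + 0 = 3 + 0 = 3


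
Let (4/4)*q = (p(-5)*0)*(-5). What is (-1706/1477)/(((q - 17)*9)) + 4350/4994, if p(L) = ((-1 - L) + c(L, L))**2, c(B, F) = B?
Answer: 495768557/564274557 ≈ 0.87859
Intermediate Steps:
p(L) = 1 (p(L) = ((-1 - L) + L)**2 = (-1)**2 = 1)
q = 0 (q = (1*0)*(-5) = 0*(-5) = 0)
(-1706/1477)/(((q - 17)*9)) + 4350/4994 = (-1706/1477)/(((0 - 17)*9)) + 4350/4994 = (-1706*1/1477)/((-17*9)) + 4350*(1/4994) = -1706/1477/(-153) + 2175/2497 = -1706/1477*(-1/153) + 2175/2497 = 1706/225981 + 2175/2497 = 495768557/564274557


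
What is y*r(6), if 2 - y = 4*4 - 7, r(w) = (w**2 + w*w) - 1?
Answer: -497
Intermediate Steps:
r(w) = -1 + 2*w**2 (r(w) = (w**2 + w**2) - 1 = 2*w**2 - 1 = -1 + 2*w**2)
y = -7 (y = 2 - (4*4 - 7) = 2 - (16 - 7) = 2 - 1*9 = 2 - 9 = -7)
y*r(6) = -7*(-1 + 2*6**2) = -7*(-1 + 2*36) = -7*(-1 + 72) = -7*71 = -497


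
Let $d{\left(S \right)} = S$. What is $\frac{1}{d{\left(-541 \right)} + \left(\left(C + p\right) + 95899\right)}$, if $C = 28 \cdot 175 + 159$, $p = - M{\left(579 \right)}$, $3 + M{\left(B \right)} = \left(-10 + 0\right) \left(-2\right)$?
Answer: $\frac{1}{100400} \approx 9.9602 \cdot 10^{-6}$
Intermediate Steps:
$M{\left(B \right)} = 17$ ($M{\left(B \right)} = -3 + \left(-10 + 0\right) \left(-2\right) = -3 - -20 = -3 + 20 = 17$)
$p = -17$ ($p = \left(-1\right) 17 = -17$)
$C = 5059$ ($C = 4900 + 159 = 5059$)
$\frac{1}{d{\left(-541 \right)} + \left(\left(C + p\right) + 95899\right)} = \frac{1}{-541 + \left(\left(5059 - 17\right) + 95899\right)} = \frac{1}{-541 + \left(5042 + 95899\right)} = \frac{1}{-541 + 100941} = \frac{1}{100400}$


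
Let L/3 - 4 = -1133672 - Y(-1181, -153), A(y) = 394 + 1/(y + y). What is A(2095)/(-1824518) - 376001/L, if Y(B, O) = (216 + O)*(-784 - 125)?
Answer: 2869095317356637/24686386406455260 ≈ 0.11622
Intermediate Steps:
Y(B, O) = -196344 - 909*O (Y(B, O) = (216 + O)*(-909) = -196344 - 909*O)
A(y) = 394 + 1/(2*y)
L = -3229203 (L = 12 + 3*(-1133672 - (-196344 - 909*(-153))) = 12 + 3*(-1133672 - (-196344 + 139077)) = 12 + 3*(-1133672 - 1*(-57267)) = 12 + 3*(-1133672 + 57267) = 12 + 3*(-1076405) = 12 - 3229215 = -3229203)
A(2095)/(-1824518) - 376001/L = (394 + (½)/2095)/(-1824518) - 376001/(-3229203) = (394 + (½)*(1/2095))*(-1/1824518) - 376001*(-1/3229203) = (394 + 1/4190)*(-1/1824518) + 376001/3229203 = (1650861/4190)*(-1/1824518) + 376001/3229203 = -1650861/7644730420 + 376001/3229203 = 2869095317356637/24686386406455260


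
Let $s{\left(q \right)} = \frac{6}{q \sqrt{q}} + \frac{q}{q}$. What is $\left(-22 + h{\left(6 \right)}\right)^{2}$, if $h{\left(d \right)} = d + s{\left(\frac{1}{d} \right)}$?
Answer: $8001 - 1080 \sqrt{6} \approx 5355.6$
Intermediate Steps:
$s{\left(q \right)} = 1 + \frac{6}{q^{\frac{3}{2}}}$ ($s{\left(q \right)} = \frac{6}{q^{\frac{3}{2}}} + 1 = 1 + \frac{6}{q^{\frac{3}{2}}}$)
$h{\left(d \right)} = 1 + d + \frac{6}{\left(\frac{1}{d}\right)^{\frac{3}{2}}}$ ($h{\left(d \right)} = d + \left(1 + \frac{6}{\left(\frac{1}{d}\right)^{\frac{3}{2}}}\right) = 1 + d + \frac{6}{\left(\frac{1}{d}\right)^{\frac{3}{2}}}$)
$\left(-22 + h{\left(6 \right)}\right)^{2} = \left(-22 + \left(1 + 6 + \frac{6}{\frac{1}{36} \sqrt{6}}\right)\right)^{2} = \left(-22 + \left(1 + 6 + 6 \frac{1}{(\frac{1}{6})^{3/2}}\right)\right)^{2} = \left(-22 + \left(1 + 6 + 6 \cdot 6 \sqrt{6}\right)\right)^{2} = \left(-22 + \left(1 + 6 + 36 \sqrt{6}\right)\right)^{2} = \left(-22 + \left(7 + 36 \sqrt{6}\right)\right)^{2} = \left(-15 + 36 \sqrt{6}\right)^{2}$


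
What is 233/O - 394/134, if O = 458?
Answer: -74615/30686 ≈ -2.4316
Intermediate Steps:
233/O - 394/134 = 233/458 - 394/134 = 233*(1/458) - 394*1/134 = 233/458 - 197/67 = -74615/30686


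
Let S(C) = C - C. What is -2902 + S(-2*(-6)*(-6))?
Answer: -2902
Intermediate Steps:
S(C) = 0
-2902 + S(-2*(-6)*(-6)) = -2902 + 0 = -2902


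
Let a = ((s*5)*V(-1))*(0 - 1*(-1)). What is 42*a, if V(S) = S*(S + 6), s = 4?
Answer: -4200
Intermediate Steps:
V(S) = S*(6 + S)
a = -100 (a = ((4*5)*(-(6 - 1)))*(0 - 1*(-1)) = (20*(-1*5))*(0 + 1) = (20*(-5))*1 = -100*1 = -100)
42*a = 42*(-100) = -4200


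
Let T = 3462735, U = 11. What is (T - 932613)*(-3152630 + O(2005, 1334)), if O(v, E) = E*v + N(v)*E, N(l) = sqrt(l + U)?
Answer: -1209297111120 + 40502192976*sqrt(14) ≈ -1.0578e+12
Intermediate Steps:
N(l) = sqrt(11 + l) (N(l) = sqrt(l + 11) = sqrt(11 + l))
O(v, E) = E*v + E*sqrt(11 + v) (O(v, E) = E*v + sqrt(11 + v)*E = E*v + E*sqrt(11 + v))
(T - 932613)*(-3152630 + O(2005, 1334)) = (3462735 - 932613)*(-3152630 + 1334*(2005 + sqrt(11 + 2005))) = 2530122*(-3152630 + 1334*(2005 + sqrt(2016))) = 2530122*(-3152630 + 1334*(2005 + 12*sqrt(14))) = 2530122*(-3152630 + (2674670 + 16008*sqrt(14))) = 2530122*(-477960 + 16008*sqrt(14)) = -1209297111120 + 40502192976*sqrt(14)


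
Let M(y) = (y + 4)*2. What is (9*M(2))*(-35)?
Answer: -3780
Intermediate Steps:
M(y) = 8 + 2*y (M(y) = (4 + y)*2 = 8 + 2*y)
(9*M(2))*(-35) = (9*(8 + 2*2))*(-35) = (9*(8 + 4))*(-35) = (9*12)*(-35) = 108*(-35) = -3780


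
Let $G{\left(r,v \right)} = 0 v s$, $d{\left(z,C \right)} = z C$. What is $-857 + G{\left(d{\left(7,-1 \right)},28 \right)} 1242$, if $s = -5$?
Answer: $-857$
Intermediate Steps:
$d{\left(z,C \right)} = C z$
$G{\left(r,v \right)} = 0$ ($G{\left(r,v \right)} = 0 v \left(-5\right) = 0 \left(-5\right) = 0$)
$-857 + G{\left(d{\left(7,-1 \right)},28 \right)} 1242 = -857 + 0 \cdot 1242 = -857 + 0 = -857$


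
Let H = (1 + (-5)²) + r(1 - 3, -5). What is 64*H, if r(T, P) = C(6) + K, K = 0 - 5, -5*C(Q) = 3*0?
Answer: 1344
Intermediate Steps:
C(Q) = 0 (C(Q) = -3*0/5 = -⅕*0 = 0)
K = -5
r(T, P) = -5 (r(T, P) = 0 - 5 = -5)
H = 21 (H = (1 + (-5)²) - 5 = (1 + 25) - 5 = 26 - 5 = 21)
64*H = 64*21 = 1344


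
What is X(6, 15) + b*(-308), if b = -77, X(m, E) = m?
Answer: 23722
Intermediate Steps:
X(6, 15) + b*(-308) = 6 - 77*(-308) = 6 + 23716 = 23722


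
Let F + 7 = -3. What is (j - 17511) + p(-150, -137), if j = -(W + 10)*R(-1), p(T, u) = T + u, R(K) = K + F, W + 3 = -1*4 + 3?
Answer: -17732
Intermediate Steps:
F = -10 (F = -7 - 3 = -10)
W = -4 (W = -3 + (-1*4 + 3) = -3 + (-4 + 3) = -3 - 1 = -4)
R(K) = -10 + K (R(K) = K - 10 = -10 + K)
j = 66 (j = -(-4 + 10)*(-10 - 1) = -6*(-11) = -1*(-66) = 66)
(j - 17511) + p(-150, -137) = (66 - 17511) + (-150 - 137) = -17445 - 287 = -17732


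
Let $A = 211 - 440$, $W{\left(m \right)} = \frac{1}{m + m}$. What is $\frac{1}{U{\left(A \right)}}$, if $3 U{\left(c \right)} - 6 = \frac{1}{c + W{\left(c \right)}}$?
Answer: $\frac{314649}{628840} \approx 0.50036$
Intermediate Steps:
$W{\left(m \right)} = \frac{1}{2 m}$
$A = -229$
$U{\left(c \right)} = 2 + \frac{1}{3 \left(c + \frac{1}{2 c}\right)}$
$\frac{1}{U{\left(A \right)}} = \frac{1}{\frac{2}{3} \frac{1}{1 + 2 \left(-229\right)^{2}} \left(3 - 229 \left(1 + 6 \left(-229\right)\right)\right)} = \frac{1}{\frac{2}{3} \frac{1}{1 + 2 \cdot 52441} \left(3 - 229 \left(1 - 1374\right)\right)} = \frac{1}{\frac{2}{3} \frac{1}{1 + 104882} \left(3 - -314417\right)} = \frac{1}{\frac{2}{3} \cdot \frac{1}{104883} \left(3 + 314417\right)} = \frac{1}{\frac{2}{3} \cdot \frac{1}{104883} \cdot 314420} = \frac{1}{\frac{628840}{314649}} = \frac{314649}{628840}$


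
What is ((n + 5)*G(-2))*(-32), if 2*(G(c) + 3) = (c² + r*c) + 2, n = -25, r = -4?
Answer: 2560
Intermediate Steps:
G(c) = -2 + c²/2 - 2*c (G(c) = -3 + ((c² - 4*c) + 2)/2 = -3 + (2 + c² - 4*c)/2 = -3 + (1 + c²/2 - 2*c) = -2 + c²/2 - 2*c)
((n + 5)*G(-2))*(-32) = ((-25 + 5)*(-2 + (½)*(-2)² - 2*(-2)))*(-32) = -20*(-2 + (½)*4 + 4)*(-32) = -20*(-2 + 2 + 4)*(-32) = -20*4*(-32) = -80*(-32) = 2560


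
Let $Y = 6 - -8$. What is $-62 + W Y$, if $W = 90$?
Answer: $1198$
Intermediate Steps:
$Y = 14$ ($Y = 6 + 8 = 14$)
$-62 + W Y = -62 + 90 \cdot 14 = -62 + 1260 = 1198$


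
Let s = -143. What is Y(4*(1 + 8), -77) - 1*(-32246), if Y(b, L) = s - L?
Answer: 32180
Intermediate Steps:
Y(b, L) = -143 - L
Y(4*(1 + 8), -77) - 1*(-32246) = (-143 - 1*(-77)) - 1*(-32246) = (-143 + 77) + 32246 = -66 + 32246 = 32180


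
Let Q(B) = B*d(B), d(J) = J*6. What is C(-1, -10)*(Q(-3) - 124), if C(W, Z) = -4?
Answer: 280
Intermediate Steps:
d(J) = 6*J
Q(B) = 6*B² (Q(B) = B*(6*B) = 6*B²)
C(-1, -10)*(Q(-3) - 124) = -4*(6*(-3)² - 124) = -4*(6*9 - 124) = -4*(54 - 124) = -4*(-70) = 280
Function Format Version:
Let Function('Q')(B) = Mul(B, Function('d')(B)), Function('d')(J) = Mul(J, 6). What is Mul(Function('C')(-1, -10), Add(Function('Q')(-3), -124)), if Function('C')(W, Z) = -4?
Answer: 280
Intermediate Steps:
Function('d')(J) = Mul(6, J)
Function('Q')(B) = Mul(6, Pow(B, 2)) (Function('Q')(B) = Mul(B, Mul(6, B)) = Mul(6, Pow(B, 2)))
Mul(Function('C')(-1, -10), Add(Function('Q')(-3), -124)) = Mul(-4, Add(Mul(6, Pow(-3, 2)), -124)) = Mul(-4, Add(Mul(6, 9), -124)) = Mul(-4, Add(54, -124)) = Mul(-4, -70) = 280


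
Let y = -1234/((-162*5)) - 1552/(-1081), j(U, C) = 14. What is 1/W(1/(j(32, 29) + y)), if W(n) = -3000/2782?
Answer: -1391/1500 ≈ -0.92733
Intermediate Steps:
y = 1295537/437805 (y = -1234/(-810) - 1552*(-1/1081) = -1234*(-1/810) + 1552/1081 = 617/405 + 1552/1081 = 1295537/437805 ≈ 2.9592)
W(n) = -1500/1391 (W(n) = -3000*1/2782 = -1500/1391)
1/W(1/(j(32, 29) + y)) = 1/(-1500/1391) = -1391/1500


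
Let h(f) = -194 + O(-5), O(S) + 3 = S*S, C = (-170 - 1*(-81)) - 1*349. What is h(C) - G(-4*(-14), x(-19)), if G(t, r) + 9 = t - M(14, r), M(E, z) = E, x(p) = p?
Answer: -205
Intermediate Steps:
C = -438 (C = (-170 + 81) - 349 = -89 - 349 = -438)
O(S) = -3 + S² (O(S) = -3 + S*S = -3 + S²)
h(f) = -172 (h(f) = -194 + (-3 + (-5)²) = -194 + (-3 + 25) = -194 + 22 = -172)
G(t, r) = -23 + t (G(t, r) = -9 + (t - 1*14) = -9 + (t - 14) = -9 + (-14 + t) = -23 + t)
h(C) - G(-4*(-14), x(-19)) = -172 - (-23 - 4*(-14)) = -172 - (-23 + 56) = -172 - 1*33 = -172 - 33 = -205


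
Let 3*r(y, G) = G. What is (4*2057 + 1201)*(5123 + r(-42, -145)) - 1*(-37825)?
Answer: 47886857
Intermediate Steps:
r(y, G) = G/3
(4*2057 + 1201)*(5123 + r(-42, -145)) - 1*(-37825) = (4*2057 + 1201)*(5123 + (⅓)*(-145)) - 1*(-37825) = (8228 + 1201)*(5123 - 145/3) + 37825 = 9429*(15224/3) + 37825 = 47849032 + 37825 = 47886857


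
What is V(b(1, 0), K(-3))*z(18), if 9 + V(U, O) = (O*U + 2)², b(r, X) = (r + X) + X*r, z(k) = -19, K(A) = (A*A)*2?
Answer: -7429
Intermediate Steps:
K(A) = 2*A² (K(A) = A²*2 = 2*A²)
b(r, X) = X + r + X*r (b(r, X) = (X + r) + X*r = X + r + X*r)
V(U, O) = -9 + (2 + O*U)² (V(U, O) = -9 + (O*U + 2)² = -9 + (2 + O*U)²)
V(b(1, 0), K(-3))*z(18) = (-9 + (2 + (2*(-3)²)*(0 + 1 + 0*1))²)*(-19) = (-9 + (2 + (2*9)*(0 + 1 + 0))²)*(-19) = (-9 + (2 + 18*1)²)*(-19) = (-9 + (2 + 18)²)*(-19) = (-9 + 20²)*(-19) = (-9 + 400)*(-19) = 391*(-19) = -7429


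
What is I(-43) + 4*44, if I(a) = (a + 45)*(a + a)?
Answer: 4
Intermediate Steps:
I(a) = 2*a*(45 + a) (I(a) = (45 + a)*(2*a) = 2*a*(45 + a))
I(-43) + 4*44 = 2*(-43)*(45 - 43) + 4*44 = 2*(-43)*2 + 176 = -172 + 176 = 4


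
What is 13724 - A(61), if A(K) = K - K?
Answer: 13724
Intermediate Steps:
A(K) = 0
13724 - A(61) = 13724 - 1*0 = 13724 + 0 = 13724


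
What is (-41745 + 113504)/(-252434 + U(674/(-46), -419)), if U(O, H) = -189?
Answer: -71759/252623 ≈ -0.28406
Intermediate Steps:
(-41745 + 113504)/(-252434 + U(674/(-46), -419)) = (-41745 + 113504)/(-252434 - 189) = 71759/(-252623) = 71759*(-1/252623) = -71759/252623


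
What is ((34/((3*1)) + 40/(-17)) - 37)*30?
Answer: -14290/17 ≈ -840.59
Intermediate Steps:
((34/((3*1)) + 40/(-17)) - 37)*30 = ((34/3 + 40*(-1/17)) - 37)*30 = ((34*(⅓) - 40/17) - 37)*30 = ((34/3 - 40/17) - 37)*30 = (458/51 - 37)*30 = -1429/51*30 = -14290/17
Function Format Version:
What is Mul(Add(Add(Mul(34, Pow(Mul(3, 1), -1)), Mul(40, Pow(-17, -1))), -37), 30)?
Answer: Rational(-14290, 17) ≈ -840.59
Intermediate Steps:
Mul(Add(Add(Mul(34, Pow(Mul(3, 1), -1)), Mul(40, Pow(-17, -1))), -37), 30) = Mul(Add(Add(Mul(34, Pow(3, -1)), Mul(40, Rational(-1, 17))), -37), 30) = Mul(Add(Add(Mul(34, Rational(1, 3)), Rational(-40, 17)), -37), 30) = Mul(Add(Add(Rational(34, 3), Rational(-40, 17)), -37), 30) = Mul(Add(Rational(458, 51), -37), 30) = Mul(Rational(-1429, 51), 30) = Rational(-14290, 17)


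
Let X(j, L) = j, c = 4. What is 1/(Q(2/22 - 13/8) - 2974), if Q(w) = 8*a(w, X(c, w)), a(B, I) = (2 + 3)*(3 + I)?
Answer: -1/2694 ≈ -0.00037120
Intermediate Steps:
a(B, I) = 15 + 5*I (a(B, I) = 5*(3 + I) = 15 + 5*I)
Q(w) = 280 (Q(w) = 8*(15 + 5*4) = 8*(15 + 20) = 8*35 = 280)
1/(Q(2/22 - 13/8) - 2974) = 1/(280 - 2974) = 1/(-2694) = -1/2694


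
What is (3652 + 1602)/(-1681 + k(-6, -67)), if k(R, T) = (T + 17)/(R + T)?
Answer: -383542/122663 ≈ -3.1268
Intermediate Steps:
k(R, T) = (17 + T)/(R + T)
(3652 + 1602)/(-1681 + k(-6, -67)) = (3652 + 1602)/(-1681 + (17 - 67)/(-6 - 67)) = 5254/(-1681 - 50/(-73)) = 5254/(-1681 - 1/73*(-50)) = 5254/(-1681 + 50/73) = 5254/(-122663/73) = 5254*(-73/122663) = -383542/122663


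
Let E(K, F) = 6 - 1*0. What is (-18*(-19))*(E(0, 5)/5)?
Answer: 2052/5 ≈ 410.40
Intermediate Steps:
E(K, F) = 6 (E(K, F) = 6 + 0 = 6)
(-18*(-19))*(E(0, 5)/5) = (-18*(-19))*(6/5) = 342*(6*(⅕)) = 342*(6/5) = 2052/5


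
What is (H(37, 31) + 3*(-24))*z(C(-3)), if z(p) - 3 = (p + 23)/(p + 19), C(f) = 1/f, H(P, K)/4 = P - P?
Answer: -2124/7 ≈ -303.43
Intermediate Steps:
H(P, K) = 0 (H(P, K) = 4*(P - P) = 4*0 = 0)
z(p) = 3 + (23 + p)/(19 + p) (z(p) = 3 + (p + 23)/(p + 19) = 3 + (23 + p)/(19 + p))
(H(37, 31) + 3*(-24))*z(C(-3)) = (0 + 3*(-24))*(4*(20 + 1/(-3))/(19 + 1/(-3))) = (0 - 72)*(4*(20 - ⅓)/(19 - ⅓)) = -288*59/(56/3*3) = -288*3*59/(56*3) = -72*59/14 = -2124/7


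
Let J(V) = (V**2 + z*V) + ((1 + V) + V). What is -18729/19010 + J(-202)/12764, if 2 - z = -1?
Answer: 258722997/121321820 ≈ 2.1325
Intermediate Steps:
z = 3 (z = 2 - 1*(-1) = 2 + 1 = 3)
J(V) = 1 + V**2 + 5*V (J(V) = (V**2 + 3*V) + ((1 + V) + V) = (V**2 + 3*V) + (1 + 2*V) = 1 + V**2 + 5*V)
-18729/19010 + J(-202)/12764 = -18729/19010 + (1 + (-202)**2 + 5*(-202))/12764 = -18729*1/19010 + (1 + 40804 - 1010)*(1/12764) = -18729/19010 + 39795*(1/12764) = -18729/19010 + 39795/12764 = 258722997/121321820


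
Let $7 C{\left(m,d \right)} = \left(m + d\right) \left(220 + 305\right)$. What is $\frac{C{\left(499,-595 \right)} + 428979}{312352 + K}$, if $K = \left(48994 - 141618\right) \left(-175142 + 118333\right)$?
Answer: $\frac{140593}{1754063056} \approx 8.0153 \cdot 10^{-5}$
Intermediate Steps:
$C{\left(m,d \right)} = 75 d + 75 m$ ($C{\left(m,d \right)} = \frac{\left(m + d\right) \left(220 + 305\right)}{7} = \frac{\left(d + m\right) 525}{7} = \frac{525 d + 525 m}{7} = 75 d + 75 m$)
$K = 5261876816$ ($K = \left(-92624\right) \left(-56809\right) = 5261876816$)
$\frac{C{\left(499,-595 \right)} + 428979}{312352 + K} = \frac{\left(75 \left(-595\right) + 75 \cdot 499\right) + 428979}{312352 + 5261876816} = \frac{\left(-44625 + 37425\right) + 428979}{5262189168} = \left(-7200 + 428979\right) \frac{1}{5262189168} = 421779 \cdot \frac{1}{5262189168} = \frac{140593}{1754063056}$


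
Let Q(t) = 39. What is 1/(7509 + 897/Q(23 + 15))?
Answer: 1/7532 ≈ 0.00013277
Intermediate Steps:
1/(7509 + 897/Q(23 + 15)) = 1/(7509 + 897/39) = 1/(7509 + 897*(1/39)) = 1/(7509 + 23) = 1/7532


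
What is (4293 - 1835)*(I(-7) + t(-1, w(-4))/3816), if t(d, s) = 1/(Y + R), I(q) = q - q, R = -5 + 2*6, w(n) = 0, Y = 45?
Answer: 1229/99216 ≈ 0.012387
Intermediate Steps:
R = 7 (R = -5 + 12 = 7)
I(q) = 0
t(d, s) = 1/52 (t(d, s) = 1/(45 + 7) = 1/52)
(4293 - 1835)*(I(-7) + t(-1, w(-4))/3816) = (4293 - 1835)*(0 + (1/52)/3816) = 2458*(0 + (1/52)*(1/3816)) = 2458*(0 + 1/198432) = 2458*(1/198432) = 1229/99216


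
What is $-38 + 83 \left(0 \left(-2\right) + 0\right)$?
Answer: $-38$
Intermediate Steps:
$-38 + 83 \left(0 \left(-2\right) + 0\right) = -38 + 83 \left(0 + 0\right) = -38 + 83 \cdot 0 = -38 + 0 = -38$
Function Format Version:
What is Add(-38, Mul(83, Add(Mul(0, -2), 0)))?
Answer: -38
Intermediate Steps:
Add(-38, Mul(83, Add(Mul(0, -2), 0))) = Add(-38, Mul(83, Add(0, 0))) = Add(-38, Mul(83, 0)) = Add(-38, 0) = -38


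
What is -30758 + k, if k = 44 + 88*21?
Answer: -28866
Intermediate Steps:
k = 1892 (k = 44 + 1848 = 1892)
-30758 + k = -30758 + 1892 = -28866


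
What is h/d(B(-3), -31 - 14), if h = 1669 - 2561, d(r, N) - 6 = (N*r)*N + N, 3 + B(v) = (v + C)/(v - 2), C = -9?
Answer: 446/627 ≈ 0.71132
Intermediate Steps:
B(v) = -3 + (-9 + v)/(-2 + v) (B(v) = -3 + (v - 9)/(v - 2) = -3 + (-9 + v)/(-2 + v))
d(r, N) = 6 + N + r*N² (d(r, N) = 6 + ((N*r)*N + N) = 6 + (r*N² + N) = 6 + (N + r*N²) = 6 + N + r*N²)
h = -892
h/d(B(-3), -31 - 14) = -892/(6 + (-31 - 14) + ((-3 - 2*(-3))/(-2 - 3))*(-31 - 14)²) = -892/(6 - 45 + ((-3 + 6)/(-5))*(-45)²) = -892/(6 - 45 - ⅕*3*2025) = -892/(6 - 45 - ⅗*2025) = -892/(6 - 45 - 1215) = -892/(-1254) = -892*(-1/1254) = 446/627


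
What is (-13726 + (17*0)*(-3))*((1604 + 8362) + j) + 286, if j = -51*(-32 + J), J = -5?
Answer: -162693992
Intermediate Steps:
j = 1887 (j = -51*(-32 - 5) = -51*(-37) = 1887)
(-13726 + (17*0)*(-3))*((1604 + 8362) + j) + 286 = (-13726 + (17*0)*(-3))*((1604 + 8362) + 1887) + 286 = (-13726 + 0*(-3))*(9966 + 1887) + 286 = (-13726 + 0)*11853 + 286 = -13726*11853 + 286 = -162694278 + 286 = -162693992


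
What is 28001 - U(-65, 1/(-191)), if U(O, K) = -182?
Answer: 28183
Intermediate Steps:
28001 - U(-65, 1/(-191)) = 28001 - 1*(-182) = 28001 + 182 = 28183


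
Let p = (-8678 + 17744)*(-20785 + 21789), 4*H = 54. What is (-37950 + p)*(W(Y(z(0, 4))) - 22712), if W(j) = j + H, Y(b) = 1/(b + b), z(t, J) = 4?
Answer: -822980793159/4 ≈ -2.0575e+11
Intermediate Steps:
H = 27/2 (H = (¼)*54 = 27/2 ≈ 13.500)
p = 9102264 (p = 9066*1004 = 9102264)
Y(b) = 1/(2*b)
W(j) = 27/2 + j (W(j) = j + 27/2 = 27/2 + j)
(-37950 + p)*(W(Y(z(0, 4))) - 22712) = (-37950 + 9102264)*((27/2 + (½)/4) - 22712) = 9064314*((27/2 + (½)*(¼)) - 22712) = 9064314*((27/2 + ⅛) - 22712) = 9064314*(109/8 - 22712) = 9064314*(-181587/8) = -822980793159/4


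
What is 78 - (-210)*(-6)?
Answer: -1182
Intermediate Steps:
78 - (-210)*(-6) = 78 - 30*42 = 78 - 1260 = -1182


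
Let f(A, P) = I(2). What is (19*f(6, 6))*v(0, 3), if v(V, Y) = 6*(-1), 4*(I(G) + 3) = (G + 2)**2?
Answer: -114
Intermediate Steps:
I(G) = -3 + (2 + G)**2/4 (I(G) = -3 + (G + 2)**2/4 = -3 + (2 + G)**2/4)
f(A, P) = 1 (f(A, P) = -3 + (2 + 2)**2/4 = -3 + (1/4)*4**2 = -3 + (1/4)*16 = -3 + 4 = 1)
v(V, Y) = -6
(19*f(6, 6))*v(0, 3) = (19*1)*(-6) = 19*(-6) = -114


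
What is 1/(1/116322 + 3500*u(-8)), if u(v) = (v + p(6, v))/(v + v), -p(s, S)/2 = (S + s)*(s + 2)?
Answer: -116322/610690499 ≈ -0.00019048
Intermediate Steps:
p(s, S) = -2*(2 + s)*(S + s) (p(s, S) = -2*(S + s)*(s + 2) = -2*(S + s)*(2 + s) = -2*(2 + s)*(S + s))
u(v) = (-96 - 15*v)/(2*v) (u(v) = (v + (-4*v - 4*6 - 2*6**2 - 2*v*6))/(v + v) = (v + (-4*v - 24 - 2*36 - 12*v))/((2*v)) = (v + (-4*v - 24 - 72 - 12*v))*(1/(2*v)) = (v + (-96 - 16*v))*(1/(2*v)) = (-96 - 15*v)*(1/(2*v)) = (-96 - 15*v)/(2*v))
1/(1/116322 + 3500*u(-8)) = 1/(1/116322 + 3500*(-15/2 - 48/(-8))) = 1/(1/116322 + 3500*(-15/2 - 48*(-1/8))) = 1/(1/116322 + 3500*(-15/2 + 6)) = 1/(1/116322 + 3500*(-3/2)) = 1/(1/116322 - 5250) = 1/(-610690499/116322) = -116322/610690499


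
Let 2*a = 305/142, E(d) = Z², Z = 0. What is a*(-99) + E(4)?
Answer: -30195/284 ≈ -106.32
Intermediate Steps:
E(d) = 0 (E(d) = 0² = 0)
a = 305/284 (a = (305/142)/2 = (305*(1/142))/2 = (½)*(305/142) = 305/284 ≈ 1.0739)
a*(-99) + E(4) = (305/284)*(-99) + 0 = -30195/284 + 0 = -30195/284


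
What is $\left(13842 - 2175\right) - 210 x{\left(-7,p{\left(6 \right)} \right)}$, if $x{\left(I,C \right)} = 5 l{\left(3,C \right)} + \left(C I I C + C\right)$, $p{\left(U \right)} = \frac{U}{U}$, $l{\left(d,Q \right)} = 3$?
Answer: $-1983$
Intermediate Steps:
$p{\left(U \right)} = 1$
$x{\left(I,C \right)} = 15 + C + C^{2} I^{2}$ ($x{\left(I,C \right)} = 5 \cdot 3 + \left(C I I C + C\right) = 15 + \left(C I^{2} C + C\right) = 15 + \left(C^{2} I^{2} + C\right) = 15 + \left(C + C^{2} I^{2}\right) = 15 + C + C^{2} I^{2}$)
$\left(13842 - 2175\right) - 210 x{\left(-7,p{\left(6 \right)} \right)} = \left(13842 - 2175\right) - 210 \left(15 + 1 + 1^{2} \left(-7\right)^{2}\right) = 11667 - 210 \left(15 + 1 + 1 \cdot 49\right) = 11667 - 210 \left(15 + 1 + 49\right) = 11667 - 13650 = -1983$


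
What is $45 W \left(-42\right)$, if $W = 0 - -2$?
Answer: $-3780$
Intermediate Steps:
$W = 2$ ($W = 0 + 2 = 2$)
$45 W \left(-42\right) = 45 \cdot 2 \left(-42\right) = 90 \left(-42\right) = -3780$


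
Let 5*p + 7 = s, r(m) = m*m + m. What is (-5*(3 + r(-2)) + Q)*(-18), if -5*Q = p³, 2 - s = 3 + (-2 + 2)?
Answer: 272034/625 ≈ 435.25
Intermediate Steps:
r(m) = m + m² (r(m) = m² + m = m + m²)
s = -1 (s = 2 - (3 + (-2 + 2)) = 2 - (3 + 0) = 2 - 1*3 = 2 - 3 = -1)
p = -8/5 (p = -7/5 + (⅕)*(-1) = -7/5 - ⅕ = -8/5 ≈ -1.6000)
Q = 512/625 (Q = -(-8/5)³/5 = -⅕*(-512/125) = 512/625 ≈ 0.81920)
(-5*(3 + r(-2)) + Q)*(-18) = (-5*(3 - 2*(1 - 2)) + 512/625)*(-18) = (-5*(3 - 2*(-1)) + 512/625)*(-18) = (-5*(3 + 2) + 512/625)*(-18) = (-5*5 + 512/625)*(-18) = (-25 + 512/625)*(-18) = -15113/625*(-18) = 272034/625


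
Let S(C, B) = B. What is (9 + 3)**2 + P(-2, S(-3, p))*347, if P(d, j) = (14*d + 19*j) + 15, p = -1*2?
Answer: -17553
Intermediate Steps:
p = -2
P(d, j) = 15 + 14*d + 19*j
(9 + 3)**2 + P(-2, S(-3, p))*347 = (9 + 3)**2 + (15 + 14*(-2) + 19*(-2))*347 = 12**2 + (15 - 28 - 38)*347 = 144 - 51*347 = 144 - 17697 = -17553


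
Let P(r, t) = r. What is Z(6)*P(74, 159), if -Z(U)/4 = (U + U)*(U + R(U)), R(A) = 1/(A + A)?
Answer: -21608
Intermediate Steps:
R(A) = 1/(2*A)
Z(U) = -8*U*(U + 1/(2*U)) (Z(U) = -4*(U + U)*(U + 1/(2*U)) = -4*2*U*(U + 1/(2*U)) = -8*U*(U + 1/(2*U)))
Z(6)*P(74, 159) = (-4 - 8*6²)*74 = (-4 - 8*36)*74 = (-4 - 288)*74 = -292*74 = -21608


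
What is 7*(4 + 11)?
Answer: 105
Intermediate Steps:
7*(4 + 11) = 7*15 = 105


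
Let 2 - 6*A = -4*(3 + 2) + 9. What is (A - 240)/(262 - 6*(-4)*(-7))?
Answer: -1427/564 ≈ -2.5301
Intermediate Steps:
A = 13/6 (A = ⅓ - (-4*(3 + 2) + 9)/6 = ⅓ - (-4*5 + 9)/6 = ⅓ - (-20 + 9)/6 = ⅓ - ⅙*(-11) = ⅓ + 11/6 = 13/6 ≈ 2.1667)
(A - 240)/(262 - 6*(-4)*(-7)) = (13/6 - 240)/(262 - 6*(-4)*(-7)) = -1427/(6*(262 + 24*(-7))) = -1427/(6*(262 - 168)) = -1427/6/94 = -1427/6*1/94 = -1427/564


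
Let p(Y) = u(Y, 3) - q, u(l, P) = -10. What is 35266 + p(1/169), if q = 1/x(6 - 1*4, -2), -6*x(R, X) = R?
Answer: 35259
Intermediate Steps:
x(R, X) = -R/6
q = -3 (q = 1/(-(6 - 1*4)/6) = 1/(-(6 - 4)/6) = 1/(-⅙*2) = 1/(-⅓) = -3)
p(Y) = -7 (p(Y) = -10 - 1*(-3) = -10 + 3 = -7)
35266 + p(1/169) = 35266 - 7 = 35259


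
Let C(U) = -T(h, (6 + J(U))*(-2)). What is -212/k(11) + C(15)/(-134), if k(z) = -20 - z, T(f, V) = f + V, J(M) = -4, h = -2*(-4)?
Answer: 14266/2077 ≈ 6.8686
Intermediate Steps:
h = 8
T(f, V) = V + f
C(U) = -4 (C(U) = -((6 - 4)*(-2) + 8) = -(2*(-2) + 8) = -(-4 + 8) = -1*4 = -4)
-212/k(11) + C(15)/(-134) = -212/(-20 - 1*11) - 4/(-134) = -212/(-20 - 11) - 4*(-1/134) = -212/(-31) + 2/67 = -212*(-1/31) + 2/67 = 212/31 + 2/67 = 14266/2077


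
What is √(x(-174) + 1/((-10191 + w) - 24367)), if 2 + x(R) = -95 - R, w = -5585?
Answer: 13*√734215470/40143 ≈ 8.7750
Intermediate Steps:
x(R) = -97 - R (x(R) = -2 + (-95 - R) = -97 - R)
√(x(-174) + 1/((-10191 + w) - 24367)) = √((-97 - 1*(-174)) + 1/((-10191 - 5585) - 24367)) = √((-97 + 174) + 1/(-15776 - 24367)) = √(77 + 1/(-40143)) = √(77 - 1/40143) = √(3091010/40143) = 13*√734215470/40143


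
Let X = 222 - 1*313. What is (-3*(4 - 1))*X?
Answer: 819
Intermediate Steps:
X = -91 (X = 222 - 313 = -91)
(-3*(4 - 1))*X = -3*(4 - 1)*(-91) = -3*3*(-91) = -9*(-91) = 819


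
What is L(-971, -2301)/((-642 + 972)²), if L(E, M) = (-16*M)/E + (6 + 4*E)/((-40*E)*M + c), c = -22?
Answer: -235019563561/675017482322700 ≈ -0.00034817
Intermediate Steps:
L(E, M) = (6 + 4*E)/(-22 - 40*E*M) - 16*M/E (L(E, M) = (-16*M)/E + (6 + 4*E)/((-40*E)*M - 22) = -16*M/E + (6 + 4*E)/(-40*E*M - 22) = -16*M/E + (6 + 4*E)/(-22 - 40*E*M) = (6 + 4*E)/(-22 - 40*E*M) - 16*M/E)
L(-971, -2301)/((-642 + 972)²) = ((-176*(-2301) - 3*(-971) - 2*(-971)² - 320*(-971)*(-2301)²)/((-971)*(11 + 20*(-971)*(-2301))))/((-642 + 972)²) = (-(404976 + 2913 - 2*942841 - 320*(-971)*5294601)/(971*(11 + 44685420)))/(330²) = -1/971*(404976 + 2913 - 1885682 + 1645138422720)/44685431/108900 = -1/971*1/44685431*1645136944927*(1/108900) = -235019563561/6198507643*1/108900 = -235019563561/675017482322700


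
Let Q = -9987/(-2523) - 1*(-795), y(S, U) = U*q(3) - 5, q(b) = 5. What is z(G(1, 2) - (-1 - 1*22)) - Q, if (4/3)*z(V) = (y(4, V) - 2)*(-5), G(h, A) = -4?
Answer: -949454/841 ≈ -1129.0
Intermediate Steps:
y(S, U) = -5 + 5*U (y(S, U) = U*5 - 5 = 5*U - 5 = -5 + 5*U)
z(V) = 105/4 - 75*V/4 (z(V) = 3*(((-5 + 5*V) - 2)*(-5))/4 = 3*((-7 + 5*V)*(-5))/4 = 3*(35 - 25*V)/4 = 105/4 - 75*V/4)
Q = 671924/841 (Q = -9987*(-1/2523) + 795 = 3329/841 + 795 = 671924/841 ≈ 798.96)
z(G(1, 2) - (-1 - 1*22)) - Q = (105/4 - 75*(-4 - (-1 - 1*22))/4) - 1*671924/841 = (105/4 - 75*(-4 - (-1 - 22))/4) - 671924/841 = (105/4 - 75*(-4 - 1*(-23))/4) - 671924/841 = (105/4 - 75*(-4 + 23)/4) - 671924/841 = (105/4 - 75/4*19) - 671924/841 = (105/4 - 1425/4) - 671924/841 = -330 - 671924/841 = -949454/841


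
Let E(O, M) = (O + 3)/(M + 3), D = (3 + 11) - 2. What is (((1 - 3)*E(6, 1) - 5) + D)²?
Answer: 25/4 ≈ 6.2500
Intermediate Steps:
D = 12 (D = 14 - 2 = 12)
E(O, M) = (3 + O)/(3 + M)
(((1 - 3)*E(6, 1) - 5) + D)² = (((1 - 3)*((3 + 6)/(3 + 1)) - 5) + 12)² = ((-2*9/4 - 5) + 12)² = ((-9/2 - 5) + 12)² = (-19/2 + 12)² = (5/2)² = 25/4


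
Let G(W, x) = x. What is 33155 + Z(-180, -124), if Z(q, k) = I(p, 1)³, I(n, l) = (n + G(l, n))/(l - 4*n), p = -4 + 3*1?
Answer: 4144367/125 ≈ 33155.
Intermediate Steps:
p = -1 (p = -4 + 3 = -1)
I(n, l) = 2*n/(l - 4*n) (I(n, l) = (n + n)/(l - 4*n) = (2*n)/(l - 4*n) = 2*n/(l - 4*n))
Z(q, k) = -8/125 (Z(q, k) = (2*(-1)/(1 - 4*(-1)))³ = (2*(-1)/(1 + 4))³ = (2*(-1)/5)³ = (2*(-1)*(⅕))³ = (-⅖)³ = -8/125)
33155 + Z(-180, -124) = 33155 - 8/125 = 4144367/125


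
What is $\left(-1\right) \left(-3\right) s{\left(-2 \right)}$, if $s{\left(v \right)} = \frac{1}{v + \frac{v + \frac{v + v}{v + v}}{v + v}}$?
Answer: $- \frac{12}{7} \approx -1.7143$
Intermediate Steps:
$s{\left(v \right)} = \frac{1}{v + \frac{1 + v}{2 v}}$ ($s{\left(v \right)} = \frac{1}{v + \frac{v + \frac{2 v}{2 v}}{2 v}} = \frac{1}{v + \left(v + 2 v \frac{1}{2 v}\right) \frac{1}{2 v}} = \frac{1}{v + \left(v + 1\right) \frac{1}{2 v}} = \frac{1}{v + \left(1 + v\right) \frac{1}{2 v}} = \frac{1}{v + \frac{1 + v}{2 v}}$)
$\left(-1\right) \left(-3\right) s{\left(-2 \right)} = \left(-1\right) \left(-3\right) 2 \left(-2\right) \frac{1}{1 - 2 + 2 \left(-2\right)^{2}} = 3 \cdot 2 \left(-2\right) \frac{1}{1 - 2 + 2 \cdot 4} = 3 \cdot 2 \left(-2\right) \frac{1}{1 - 2 + 8} = 3 \cdot 2 \left(-2\right) \frac{1}{7} = 3 \left(- \frac{4}{7}\right) = - \frac{12}{7}$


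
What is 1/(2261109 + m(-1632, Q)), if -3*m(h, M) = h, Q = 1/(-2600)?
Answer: 1/2261653 ≈ 4.4215e-7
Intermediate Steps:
Q = -1/2600 ≈ -0.00038462
m(h, M) = -h/3
1/(2261109 + m(-1632, Q)) = 1/(2261109 - 1/3*(-1632)) = 1/(2261109 + 544) = 1/2261653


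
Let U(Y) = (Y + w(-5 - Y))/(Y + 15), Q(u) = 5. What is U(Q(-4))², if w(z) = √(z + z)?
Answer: 1/80 + I*√5/20 ≈ 0.0125 + 0.1118*I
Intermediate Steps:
w(z) = √2*√z (w(z) = √(2*z) = √2*√z)
U(Y) = (Y + √2*√(-5 - Y))/(15 + Y) (U(Y) = (Y + √2*√(-5 - Y))/(Y + 15) = (Y + √2*√(-5 - Y))/(15 + Y))
U(Q(-4))² = ((5 + √(-10 - 2*5))/(15 + 5))² = ((5 + √(-10 - 10))/20)² = ((5 + √(-20))/20)² = ((5 + 2*I*√5)/20)² = (¼ + I*√5/10)²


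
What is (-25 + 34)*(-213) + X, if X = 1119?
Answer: -798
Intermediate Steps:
(-25 + 34)*(-213) + X = (-25 + 34)*(-213) + 1119 = 9*(-213) + 1119 = -1917 + 1119 = -798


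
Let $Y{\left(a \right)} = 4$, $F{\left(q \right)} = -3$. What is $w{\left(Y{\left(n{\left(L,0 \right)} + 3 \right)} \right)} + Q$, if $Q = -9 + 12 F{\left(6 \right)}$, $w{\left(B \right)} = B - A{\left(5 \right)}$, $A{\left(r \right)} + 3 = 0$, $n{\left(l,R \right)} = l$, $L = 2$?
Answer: $-38$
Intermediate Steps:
$A{\left(r \right)} = -3$ ($A{\left(r \right)} = -3 + 0 = -3$)
$w{\left(B \right)} = 3 + B$ ($w{\left(B \right)} = B - -3 = B + 3 = 3 + B$)
$Q = -45$ ($Q = -9 + 12 \left(-3\right) = -9 - 36 = -45$)
$w{\left(Y{\left(n{\left(L,0 \right)} + 3 \right)} \right)} + Q = \left(3 + 4\right) - 45 = 7 - 45 = -38$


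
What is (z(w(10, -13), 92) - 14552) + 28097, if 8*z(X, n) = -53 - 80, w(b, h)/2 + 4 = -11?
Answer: 108227/8 ≈ 13528.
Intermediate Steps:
w(b, h) = -30 (w(b, h) = -8 + 2*(-11) = -8 - 22 = -30)
z(X, n) = -133/8 (z(X, n) = (-53 - 80)/8 = (⅛)*(-133) = -133/8)
(z(w(10, -13), 92) - 14552) + 28097 = (-133/8 - 14552) + 28097 = -116549/8 + 28097 = 108227/8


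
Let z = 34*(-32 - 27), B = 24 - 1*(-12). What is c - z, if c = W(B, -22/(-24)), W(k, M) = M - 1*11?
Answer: 23951/12 ≈ 1995.9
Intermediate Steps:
B = 36 (B = 24 + 12 = 36)
z = -2006 (z = 34*(-59) = -2006)
W(k, M) = -11 + M (W(k, M) = M - 11 = -11 + M)
c = -121/12 (c = -11 - 22/(-24) = -11 - 22*(-1/24) = -11 + 11/12 = -121/12 ≈ -10.083)
c - z = -121/12 - 1*(-2006) = -121/12 + 2006 = 23951/12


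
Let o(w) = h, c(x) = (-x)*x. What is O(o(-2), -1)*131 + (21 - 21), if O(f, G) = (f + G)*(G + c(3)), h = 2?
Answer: -1310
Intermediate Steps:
c(x) = -x²
o(w) = 2
O(f, G) = (-9 + G)*(G + f) (O(f, G) = (f + G)*(G - 1*3²) = (G + f)*(G - 1*9) = (G + f)*(G - 9) = (G + f)*(-9 + G) = (-9 + G)*(G + f))
O(o(-2), -1)*131 + (21 - 21) = ((-1)² - 9*(-1) - 9*2 - 1*2)*131 + (21 - 21) = (1 + 9 - 18 - 2)*131 + 0 = -10*131 + 0 = -1310 + 0 = -1310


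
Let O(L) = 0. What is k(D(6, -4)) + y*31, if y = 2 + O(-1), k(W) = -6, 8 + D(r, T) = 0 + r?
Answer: 56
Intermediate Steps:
D(r, T) = -8 + r (D(r, T) = -8 + (0 + r) = -8 + r)
y = 2 (y = 2 + 0 = 2)
k(D(6, -4)) + y*31 = -6 + 2*31 = -6 + 62 = 56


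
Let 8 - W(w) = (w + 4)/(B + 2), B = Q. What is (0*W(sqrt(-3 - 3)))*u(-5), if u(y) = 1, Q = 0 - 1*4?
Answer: 0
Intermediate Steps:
Q = -4 (Q = 0 - 4 = -4)
B = -4
W(w) = 10 + w/2 (W(w) = 8 - (w + 4)/(-4 + 2) = 8 - (4 + w)/(-2) = 8 - (4 + w)*(-1)/2 = 8 - (-2 - w/2) = 8 + (2 + w/2) = 10 + w/2)
(0*W(sqrt(-3 - 3)))*u(-5) = (0*(10 + sqrt(-3 - 3)/2))*1 = (0*(10 + sqrt(-6)/2))*1 = (0*(10 + (I*sqrt(6))/2))*1 = (0*(10 + I*sqrt(6)/2))*1 = 0*1 = 0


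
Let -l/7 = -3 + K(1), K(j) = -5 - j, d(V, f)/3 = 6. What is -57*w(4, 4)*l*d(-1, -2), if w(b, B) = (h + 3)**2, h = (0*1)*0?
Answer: -581742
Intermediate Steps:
d(V, f) = 18 (d(V, f) = 3*6 = 18)
h = 0 (h = 0*0 = 0)
w(b, B) = 9 (w(b, B) = (0 + 3)**2 = 3**2 = 9)
l = 63 (l = -7*(-3 + (-5 - 1*1)) = -7*(-3 + (-5 - 1)) = -7*(-3 - 6) = -7*(-9) = 63)
-57*w(4, 4)*l*d(-1, -2) = -57*9*63*18 = -32319*18 = -57*10206 = -581742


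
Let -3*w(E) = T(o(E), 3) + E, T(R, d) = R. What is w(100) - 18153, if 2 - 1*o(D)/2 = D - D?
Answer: -54563/3 ≈ -18188.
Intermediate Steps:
o(D) = 4 (o(D) = 4 - 2*(D - D) = 4 - 2*0 = 4 + 0 = 4)
w(E) = -4/3 - E/3 (w(E) = -(4 + E)/3 = -4/3 - E/3)
w(100) - 18153 = (-4/3 - ⅓*100) - 18153 = (-4/3 - 100/3) - 18153 = -104/3 - 18153 = -54563/3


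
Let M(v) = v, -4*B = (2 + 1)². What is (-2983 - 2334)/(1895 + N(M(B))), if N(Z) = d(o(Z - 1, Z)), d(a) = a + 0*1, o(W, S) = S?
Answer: -21268/7571 ≈ -2.8091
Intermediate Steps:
d(a) = a (d(a) = a + 0 = a)
B = -9/4 (B = -(2 + 1)²/4 = -¼*3² = -¼*9 = -9/4 ≈ -2.2500)
N(Z) = Z
(-2983 - 2334)/(1895 + N(M(B))) = (-2983 - 2334)/(1895 - 9/4) = -5317/7571/4 = -5317*4/7571 = -21268/7571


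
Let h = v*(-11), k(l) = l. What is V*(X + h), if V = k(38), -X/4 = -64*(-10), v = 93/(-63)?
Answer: -2029922/21 ≈ -96663.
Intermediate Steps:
v = -31/21 (v = 93*(-1/63) = -31/21 ≈ -1.4762)
h = 341/21 (h = -31/21*(-11) = 341/21 ≈ 16.238)
X = -2560 (X = -(-256)*(-10) = -4*640 = -2560)
V = 38
V*(X + h) = 38*(-2560 + 341/21) = 38*(-53419/21) = -2029922/21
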